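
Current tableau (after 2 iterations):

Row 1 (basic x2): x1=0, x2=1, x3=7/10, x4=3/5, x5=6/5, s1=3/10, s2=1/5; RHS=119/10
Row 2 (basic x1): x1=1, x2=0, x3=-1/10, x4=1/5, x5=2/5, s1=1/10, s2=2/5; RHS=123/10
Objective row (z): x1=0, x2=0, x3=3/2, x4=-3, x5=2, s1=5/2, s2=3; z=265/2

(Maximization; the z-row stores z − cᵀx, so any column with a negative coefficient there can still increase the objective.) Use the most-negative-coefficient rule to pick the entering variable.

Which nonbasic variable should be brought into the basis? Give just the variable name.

x4

Objective-row coefficients: x1: 0, x2: 0, x3: 3/2, x4: -3, x5: 2, s1: 5/2, s2: 3.
The most negative is -3 in column x4, so x4 enters.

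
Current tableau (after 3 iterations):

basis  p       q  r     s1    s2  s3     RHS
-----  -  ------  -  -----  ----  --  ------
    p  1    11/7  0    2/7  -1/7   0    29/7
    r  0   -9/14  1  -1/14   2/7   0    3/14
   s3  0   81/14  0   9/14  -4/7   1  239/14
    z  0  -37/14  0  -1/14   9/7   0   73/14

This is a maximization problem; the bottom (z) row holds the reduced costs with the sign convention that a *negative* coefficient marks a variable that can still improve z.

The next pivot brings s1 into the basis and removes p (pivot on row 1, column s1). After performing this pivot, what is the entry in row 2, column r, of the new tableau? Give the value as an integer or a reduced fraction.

1

Pivot element is row 1, column s1: 2/7.
Normalize row 1: new (row 1, r) = 0/(2/7) = 0.
row 2 ← row 2 − (-1/14)·(new row 1): 1 − (-1/14)·0 = 1.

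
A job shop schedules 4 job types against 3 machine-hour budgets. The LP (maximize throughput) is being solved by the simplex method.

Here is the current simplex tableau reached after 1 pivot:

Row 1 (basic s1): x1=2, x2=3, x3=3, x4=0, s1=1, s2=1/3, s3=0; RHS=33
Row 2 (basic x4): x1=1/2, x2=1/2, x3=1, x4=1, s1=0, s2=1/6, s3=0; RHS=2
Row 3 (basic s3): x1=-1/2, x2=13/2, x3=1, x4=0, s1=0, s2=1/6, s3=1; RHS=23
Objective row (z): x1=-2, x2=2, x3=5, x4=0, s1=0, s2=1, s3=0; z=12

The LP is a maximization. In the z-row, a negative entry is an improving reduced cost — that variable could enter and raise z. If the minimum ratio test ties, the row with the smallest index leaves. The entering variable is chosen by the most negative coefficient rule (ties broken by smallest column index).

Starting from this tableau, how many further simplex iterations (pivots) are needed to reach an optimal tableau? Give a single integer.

1

pivot: x1 in, x4 out → z = 20
No improving column remains; optimal.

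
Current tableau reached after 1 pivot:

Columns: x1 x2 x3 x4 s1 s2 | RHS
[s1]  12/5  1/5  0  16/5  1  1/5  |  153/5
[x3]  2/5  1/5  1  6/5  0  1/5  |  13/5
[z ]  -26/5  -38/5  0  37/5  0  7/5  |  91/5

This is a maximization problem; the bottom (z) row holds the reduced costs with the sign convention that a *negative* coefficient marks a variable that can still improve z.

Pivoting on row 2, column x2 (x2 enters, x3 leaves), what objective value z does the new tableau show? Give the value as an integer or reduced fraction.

Minimum ratio for x2: (13/5)/(1/5) = 13.
z changes by −(z-row coeff of x2)·ratio = −(-38/5)·13 = 494/5.
New z = 91/5 + (494/5) = 117.

117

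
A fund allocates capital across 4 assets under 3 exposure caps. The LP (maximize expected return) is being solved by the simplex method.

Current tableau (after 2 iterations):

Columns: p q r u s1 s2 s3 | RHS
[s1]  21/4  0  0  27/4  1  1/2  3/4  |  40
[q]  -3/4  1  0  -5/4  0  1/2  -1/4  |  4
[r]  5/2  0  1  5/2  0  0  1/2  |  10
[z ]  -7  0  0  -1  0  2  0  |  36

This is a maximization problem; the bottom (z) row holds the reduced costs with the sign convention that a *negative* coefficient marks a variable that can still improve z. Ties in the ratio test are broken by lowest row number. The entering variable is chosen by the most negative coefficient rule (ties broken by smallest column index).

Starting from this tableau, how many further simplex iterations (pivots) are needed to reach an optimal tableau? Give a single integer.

pivot: p in, r out → z = 64
No improving column remains; optimal.

1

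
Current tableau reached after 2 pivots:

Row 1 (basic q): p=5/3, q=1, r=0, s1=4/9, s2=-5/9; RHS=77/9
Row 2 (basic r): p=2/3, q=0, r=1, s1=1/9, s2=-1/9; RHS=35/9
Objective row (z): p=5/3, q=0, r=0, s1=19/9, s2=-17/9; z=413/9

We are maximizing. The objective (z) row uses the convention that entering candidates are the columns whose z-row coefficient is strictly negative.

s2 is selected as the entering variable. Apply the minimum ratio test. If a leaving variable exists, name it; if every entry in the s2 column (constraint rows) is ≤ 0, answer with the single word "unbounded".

unbounded

s2-column entries: row 1: -5/9, row 2: -1/9. All ≤ 0, so s2 can increase without bound; the LP is unbounded in this direction.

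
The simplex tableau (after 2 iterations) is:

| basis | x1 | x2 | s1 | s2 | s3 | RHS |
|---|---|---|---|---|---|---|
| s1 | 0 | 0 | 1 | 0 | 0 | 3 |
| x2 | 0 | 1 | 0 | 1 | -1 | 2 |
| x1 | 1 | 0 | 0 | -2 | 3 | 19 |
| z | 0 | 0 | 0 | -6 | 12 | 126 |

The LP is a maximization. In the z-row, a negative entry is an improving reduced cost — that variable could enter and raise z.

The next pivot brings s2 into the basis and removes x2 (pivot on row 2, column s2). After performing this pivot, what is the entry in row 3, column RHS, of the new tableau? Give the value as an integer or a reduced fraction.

Pivot element is row 2, column s2: 1.
Normalize row 2: new (row 2, RHS) = 2/1 = 2.
row 3 ← row 3 − (-2)·(new row 2): 19 − (-2)·2 = 23.

23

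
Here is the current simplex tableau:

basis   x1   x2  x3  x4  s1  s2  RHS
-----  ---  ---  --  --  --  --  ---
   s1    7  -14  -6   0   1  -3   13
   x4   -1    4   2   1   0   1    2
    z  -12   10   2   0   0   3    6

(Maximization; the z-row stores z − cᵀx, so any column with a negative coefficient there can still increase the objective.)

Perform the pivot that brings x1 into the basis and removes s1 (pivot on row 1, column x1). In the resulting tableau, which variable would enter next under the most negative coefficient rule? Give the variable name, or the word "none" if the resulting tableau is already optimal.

Pivot element 7. New z-row = old z-row − (-12)·(row 1/7).
Updated z-row coefficients: x1: 0, x2: -14, x3: -58/7, x4: 0, s1: 12/7, s2: -15/7.
The most negative is -14 in column x2, so x2 would enter next.

x2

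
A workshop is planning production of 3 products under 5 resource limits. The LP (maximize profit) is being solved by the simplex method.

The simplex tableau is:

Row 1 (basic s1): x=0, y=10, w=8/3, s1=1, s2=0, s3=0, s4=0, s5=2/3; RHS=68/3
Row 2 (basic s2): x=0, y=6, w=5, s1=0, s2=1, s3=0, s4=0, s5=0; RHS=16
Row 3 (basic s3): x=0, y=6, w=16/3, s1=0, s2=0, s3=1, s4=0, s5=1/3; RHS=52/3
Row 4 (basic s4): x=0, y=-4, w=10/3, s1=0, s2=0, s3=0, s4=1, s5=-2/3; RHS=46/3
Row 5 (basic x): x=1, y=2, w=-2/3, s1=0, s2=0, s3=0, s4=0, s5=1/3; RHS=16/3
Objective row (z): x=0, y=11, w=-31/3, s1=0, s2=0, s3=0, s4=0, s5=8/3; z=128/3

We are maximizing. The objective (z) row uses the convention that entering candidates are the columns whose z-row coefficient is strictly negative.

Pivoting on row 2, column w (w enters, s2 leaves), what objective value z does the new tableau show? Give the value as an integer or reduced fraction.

1136/15

Minimum ratio for w: 16/5 = 16/5.
z changes by −(z-row coeff of w)·ratio = −(-31/3)·(16/5) = 496/15.
New z = 128/3 + (496/15) = 1136/15.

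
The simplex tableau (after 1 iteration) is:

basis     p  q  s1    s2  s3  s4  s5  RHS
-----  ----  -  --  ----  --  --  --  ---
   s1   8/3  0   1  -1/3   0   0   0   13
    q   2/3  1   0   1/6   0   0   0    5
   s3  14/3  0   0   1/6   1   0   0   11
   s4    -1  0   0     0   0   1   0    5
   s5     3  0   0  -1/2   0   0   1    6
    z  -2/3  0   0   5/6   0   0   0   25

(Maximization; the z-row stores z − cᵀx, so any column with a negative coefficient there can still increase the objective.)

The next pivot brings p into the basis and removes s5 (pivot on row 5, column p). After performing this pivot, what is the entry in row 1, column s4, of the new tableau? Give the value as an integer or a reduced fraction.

Pivot element is row 5, column p: 3.
Normalize row 5: new (row 5, s4) = 0/3 = 0.
row 1 ← row 1 − (8/3)·(new row 5): 0 − (8/3)·0 = 0.

0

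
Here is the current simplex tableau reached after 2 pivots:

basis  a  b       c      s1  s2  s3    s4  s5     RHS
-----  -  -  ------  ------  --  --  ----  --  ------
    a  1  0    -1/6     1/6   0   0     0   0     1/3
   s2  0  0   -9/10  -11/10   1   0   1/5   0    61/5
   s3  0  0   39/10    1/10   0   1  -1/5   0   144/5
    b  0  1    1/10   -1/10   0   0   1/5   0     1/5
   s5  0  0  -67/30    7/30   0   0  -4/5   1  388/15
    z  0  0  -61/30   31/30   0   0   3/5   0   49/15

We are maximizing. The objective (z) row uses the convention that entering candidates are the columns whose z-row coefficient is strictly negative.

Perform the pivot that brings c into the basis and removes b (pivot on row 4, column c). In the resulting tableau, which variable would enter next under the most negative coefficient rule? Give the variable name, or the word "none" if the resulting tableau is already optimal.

Pivot element 1/10. New z-row = old z-row − (-61/30)·(row 4/(1/10)).
Updated z-row coefficients: a: 0, b: 61/3, c: 0, s1: -1, s2: 0, s3: 0, s4: 14/3, s5: 0.
The most negative is -1 in column s1, so s1 would enter next.

s1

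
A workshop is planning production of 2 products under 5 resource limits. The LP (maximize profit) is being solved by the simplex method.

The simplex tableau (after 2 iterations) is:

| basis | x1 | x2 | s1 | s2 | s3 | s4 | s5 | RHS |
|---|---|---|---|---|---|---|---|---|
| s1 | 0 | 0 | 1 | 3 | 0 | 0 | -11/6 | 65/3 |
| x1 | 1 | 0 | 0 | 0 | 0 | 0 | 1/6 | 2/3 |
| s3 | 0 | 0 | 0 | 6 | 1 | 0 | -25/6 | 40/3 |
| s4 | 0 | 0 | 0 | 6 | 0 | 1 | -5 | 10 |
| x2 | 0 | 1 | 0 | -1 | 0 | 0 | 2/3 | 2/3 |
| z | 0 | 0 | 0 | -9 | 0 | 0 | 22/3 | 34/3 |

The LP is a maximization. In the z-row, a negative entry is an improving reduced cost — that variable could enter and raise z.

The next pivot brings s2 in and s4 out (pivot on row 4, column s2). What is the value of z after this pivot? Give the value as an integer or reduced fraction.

79/3

Minimum ratio for s2: 10/6 = 5/3.
z changes by −(z-row coeff of s2)·ratio = −(-9)·(5/3) = 15.
New z = 34/3 + 15 = 79/3.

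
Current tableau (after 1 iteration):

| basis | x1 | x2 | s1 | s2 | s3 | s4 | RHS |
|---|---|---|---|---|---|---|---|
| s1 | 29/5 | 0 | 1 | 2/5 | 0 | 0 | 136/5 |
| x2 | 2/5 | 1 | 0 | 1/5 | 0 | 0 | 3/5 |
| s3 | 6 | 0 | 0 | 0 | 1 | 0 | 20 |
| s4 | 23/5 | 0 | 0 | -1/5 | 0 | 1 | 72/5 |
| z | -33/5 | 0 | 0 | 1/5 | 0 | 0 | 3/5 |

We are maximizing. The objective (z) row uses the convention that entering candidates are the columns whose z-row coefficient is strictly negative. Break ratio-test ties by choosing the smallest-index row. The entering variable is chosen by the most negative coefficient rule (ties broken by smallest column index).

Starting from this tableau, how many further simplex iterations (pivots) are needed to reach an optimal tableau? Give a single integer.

1

pivot: x1 in, x2 out → z = 21/2
No improving column remains; optimal.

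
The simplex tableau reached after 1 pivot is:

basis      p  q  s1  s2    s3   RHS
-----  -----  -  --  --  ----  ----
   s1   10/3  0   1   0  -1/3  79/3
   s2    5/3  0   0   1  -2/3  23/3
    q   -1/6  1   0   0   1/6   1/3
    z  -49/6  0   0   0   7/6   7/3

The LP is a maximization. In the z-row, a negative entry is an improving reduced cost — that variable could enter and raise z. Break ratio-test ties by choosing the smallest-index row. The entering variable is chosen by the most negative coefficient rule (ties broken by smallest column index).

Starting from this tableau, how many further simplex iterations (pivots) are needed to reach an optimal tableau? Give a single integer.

pivot: p in, s2 out → z = 399/10
pivot: s3 in, s1 out → z = 63
No improving column remains; optimal.

2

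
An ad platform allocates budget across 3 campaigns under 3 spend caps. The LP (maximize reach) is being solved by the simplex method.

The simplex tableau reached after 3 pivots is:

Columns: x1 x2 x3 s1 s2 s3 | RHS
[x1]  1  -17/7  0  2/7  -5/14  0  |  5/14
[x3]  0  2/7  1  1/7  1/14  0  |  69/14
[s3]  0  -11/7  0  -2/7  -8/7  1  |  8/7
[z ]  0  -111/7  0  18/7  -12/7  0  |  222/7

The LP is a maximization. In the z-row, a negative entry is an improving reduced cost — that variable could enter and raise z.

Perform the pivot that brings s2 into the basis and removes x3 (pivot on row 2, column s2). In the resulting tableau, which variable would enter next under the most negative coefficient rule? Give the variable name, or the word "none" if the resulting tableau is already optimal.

x2

Pivot element 1/14. New z-row = old z-row − (-12/7)·(row 2/(1/14)).
Updated z-row coefficients: x1: 0, x2: -9, x3: 24, s1: 6, s2: 0, s3: 0.
The most negative is -9 in column x2, so x2 would enter next.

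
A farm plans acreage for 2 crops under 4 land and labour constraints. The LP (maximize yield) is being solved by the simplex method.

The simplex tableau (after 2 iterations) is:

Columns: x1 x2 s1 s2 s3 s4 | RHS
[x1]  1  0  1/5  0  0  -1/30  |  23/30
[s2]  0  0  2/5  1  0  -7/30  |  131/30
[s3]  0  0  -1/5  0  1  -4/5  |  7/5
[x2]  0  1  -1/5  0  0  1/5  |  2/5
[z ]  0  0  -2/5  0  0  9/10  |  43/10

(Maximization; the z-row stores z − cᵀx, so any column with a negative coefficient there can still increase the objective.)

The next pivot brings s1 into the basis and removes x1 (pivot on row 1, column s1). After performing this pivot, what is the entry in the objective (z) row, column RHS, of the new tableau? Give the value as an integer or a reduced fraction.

35/6

Pivot element is row 1, column s1: 1/5.
Normalize row 1: new (row 1, RHS) = (23/30)/(1/5) = 23/6.
z-row ← z-row − (-2/5)·(new row 1): 43/10 − (-2/5)·(23/6) = 35/6.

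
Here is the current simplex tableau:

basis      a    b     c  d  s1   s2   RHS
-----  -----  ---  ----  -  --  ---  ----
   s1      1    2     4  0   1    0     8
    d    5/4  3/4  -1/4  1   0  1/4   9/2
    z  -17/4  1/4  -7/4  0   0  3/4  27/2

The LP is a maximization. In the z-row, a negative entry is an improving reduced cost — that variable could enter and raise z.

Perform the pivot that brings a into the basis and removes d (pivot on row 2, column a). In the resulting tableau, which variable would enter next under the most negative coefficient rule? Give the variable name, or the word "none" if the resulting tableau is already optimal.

Pivot element 5/4. New z-row = old z-row − (-17/4)·(row 2/(5/4)).
Updated z-row coefficients: a: 0, b: 14/5, c: -13/5, d: 17/5, s1: 0, s2: 8/5.
The most negative is -13/5 in column c, so c would enter next.

c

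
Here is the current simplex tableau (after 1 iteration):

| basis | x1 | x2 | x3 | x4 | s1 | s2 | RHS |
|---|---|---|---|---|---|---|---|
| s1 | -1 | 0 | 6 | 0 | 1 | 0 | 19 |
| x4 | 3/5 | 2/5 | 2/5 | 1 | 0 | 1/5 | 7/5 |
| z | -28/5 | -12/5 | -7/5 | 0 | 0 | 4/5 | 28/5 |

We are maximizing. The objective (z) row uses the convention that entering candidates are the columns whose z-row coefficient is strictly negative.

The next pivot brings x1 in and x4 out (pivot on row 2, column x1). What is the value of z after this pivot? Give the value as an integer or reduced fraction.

Minimum ratio for x1: (7/5)/(3/5) = 7/3.
z changes by −(z-row coeff of x1)·ratio = −(-28/5)·(7/3) = 196/15.
New z = 28/5 + (196/15) = 56/3.

56/3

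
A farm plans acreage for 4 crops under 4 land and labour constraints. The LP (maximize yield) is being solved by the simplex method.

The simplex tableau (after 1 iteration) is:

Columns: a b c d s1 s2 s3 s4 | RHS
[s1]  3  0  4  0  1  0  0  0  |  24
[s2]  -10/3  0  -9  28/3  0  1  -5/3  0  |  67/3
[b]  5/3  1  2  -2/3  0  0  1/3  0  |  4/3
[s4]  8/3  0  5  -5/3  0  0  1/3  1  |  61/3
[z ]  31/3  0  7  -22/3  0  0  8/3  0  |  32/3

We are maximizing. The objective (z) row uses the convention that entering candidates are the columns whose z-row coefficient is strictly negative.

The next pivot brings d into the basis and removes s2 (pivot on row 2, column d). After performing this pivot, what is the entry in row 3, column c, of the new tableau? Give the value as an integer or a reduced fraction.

Pivot element is row 2, column d: 28/3.
Normalize row 2: new (row 2, c) = (-9)/(28/3) = -27/28.
row 3 ← row 3 − (-2/3)·(new row 2): 2 − (-2/3)·(-27/28) = 19/14.

19/14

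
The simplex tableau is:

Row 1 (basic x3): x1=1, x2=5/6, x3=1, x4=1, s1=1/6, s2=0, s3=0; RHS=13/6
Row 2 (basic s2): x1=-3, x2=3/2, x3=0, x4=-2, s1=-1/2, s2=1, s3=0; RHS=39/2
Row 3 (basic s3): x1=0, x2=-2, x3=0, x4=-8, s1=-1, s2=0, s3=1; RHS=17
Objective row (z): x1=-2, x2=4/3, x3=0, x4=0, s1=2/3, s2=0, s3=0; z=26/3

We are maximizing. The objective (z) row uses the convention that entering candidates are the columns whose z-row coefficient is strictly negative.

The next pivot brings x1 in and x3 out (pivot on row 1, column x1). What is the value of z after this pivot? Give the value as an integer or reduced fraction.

Minimum ratio for x1: (13/6)/1 = 13/6.
z changes by −(z-row coeff of x1)·ratio = −(-2)·(13/6) = 13/3.
New z = 26/3 + (13/3) = 13.

13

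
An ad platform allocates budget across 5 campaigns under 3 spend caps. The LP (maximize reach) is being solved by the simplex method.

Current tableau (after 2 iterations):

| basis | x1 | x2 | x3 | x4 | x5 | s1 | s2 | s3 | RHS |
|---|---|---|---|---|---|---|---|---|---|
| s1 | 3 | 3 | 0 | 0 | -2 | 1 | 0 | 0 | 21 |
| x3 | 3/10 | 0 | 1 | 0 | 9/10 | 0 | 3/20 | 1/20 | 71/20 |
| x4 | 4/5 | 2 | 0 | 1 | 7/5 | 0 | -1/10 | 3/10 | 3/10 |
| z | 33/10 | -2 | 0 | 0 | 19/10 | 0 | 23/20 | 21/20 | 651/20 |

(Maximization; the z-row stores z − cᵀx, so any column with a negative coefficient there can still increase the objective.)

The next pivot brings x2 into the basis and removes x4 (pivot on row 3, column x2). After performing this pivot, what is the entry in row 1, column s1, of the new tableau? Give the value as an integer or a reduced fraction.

Pivot element is row 3, column x2: 2.
Normalize row 3: new (row 3, s1) = 0/2 = 0.
row 1 ← row 1 − 3·(new row 3): 1 − 3·0 = 1.

1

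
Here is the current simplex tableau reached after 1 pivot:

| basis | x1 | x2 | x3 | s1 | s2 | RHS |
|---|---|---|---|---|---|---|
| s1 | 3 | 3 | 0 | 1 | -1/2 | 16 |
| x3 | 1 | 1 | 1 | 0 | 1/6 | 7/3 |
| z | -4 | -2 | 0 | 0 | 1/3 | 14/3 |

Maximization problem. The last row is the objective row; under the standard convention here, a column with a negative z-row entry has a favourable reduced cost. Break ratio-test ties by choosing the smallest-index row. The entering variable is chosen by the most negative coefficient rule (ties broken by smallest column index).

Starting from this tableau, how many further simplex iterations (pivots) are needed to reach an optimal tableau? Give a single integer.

1

pivot: x1 in, x3 out → z = 14
No improving column remains; optimal.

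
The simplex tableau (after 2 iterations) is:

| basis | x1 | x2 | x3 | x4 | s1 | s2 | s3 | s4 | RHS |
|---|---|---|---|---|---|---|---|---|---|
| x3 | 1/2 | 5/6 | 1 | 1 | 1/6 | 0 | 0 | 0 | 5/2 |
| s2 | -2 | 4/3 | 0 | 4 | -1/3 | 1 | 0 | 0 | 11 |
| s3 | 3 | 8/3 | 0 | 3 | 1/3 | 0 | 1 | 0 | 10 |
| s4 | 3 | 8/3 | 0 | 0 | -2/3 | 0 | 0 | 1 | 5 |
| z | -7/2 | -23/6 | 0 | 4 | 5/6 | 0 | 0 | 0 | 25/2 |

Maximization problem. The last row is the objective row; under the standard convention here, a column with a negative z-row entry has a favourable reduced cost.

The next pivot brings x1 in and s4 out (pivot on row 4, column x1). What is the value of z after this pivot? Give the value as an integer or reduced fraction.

Minimum ratio for x1: 5/3 = 5/3.
z changes by −(z-row coeff of x1)·ratio = −(-7/2)·(5/3) = 35/6.
New z = 25/2 + (35/6) = 55/3.

55/3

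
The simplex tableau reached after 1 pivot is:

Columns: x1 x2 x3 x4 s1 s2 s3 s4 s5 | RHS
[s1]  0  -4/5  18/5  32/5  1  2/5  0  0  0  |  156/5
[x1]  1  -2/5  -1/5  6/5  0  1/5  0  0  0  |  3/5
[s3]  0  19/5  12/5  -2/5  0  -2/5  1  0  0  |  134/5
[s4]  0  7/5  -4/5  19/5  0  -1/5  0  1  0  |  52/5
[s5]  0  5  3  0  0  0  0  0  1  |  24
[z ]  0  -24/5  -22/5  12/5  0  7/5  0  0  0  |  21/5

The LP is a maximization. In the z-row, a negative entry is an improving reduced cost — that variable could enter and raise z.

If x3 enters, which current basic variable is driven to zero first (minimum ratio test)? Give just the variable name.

Ratios: row 1 (s1): (156/5)/(18/5) = 26/3; row 2 (x1): entry -1/5 ≤ 0, skip; row 3 (s3): (134/5)/(12/5) = 67/6; row 4 (s4): entry -4/5 ≤ 0, skip; row 5 (s5): 24/3 = 8.
Minimum ratio 8 is in the s5 row, so s5 leaves.

s5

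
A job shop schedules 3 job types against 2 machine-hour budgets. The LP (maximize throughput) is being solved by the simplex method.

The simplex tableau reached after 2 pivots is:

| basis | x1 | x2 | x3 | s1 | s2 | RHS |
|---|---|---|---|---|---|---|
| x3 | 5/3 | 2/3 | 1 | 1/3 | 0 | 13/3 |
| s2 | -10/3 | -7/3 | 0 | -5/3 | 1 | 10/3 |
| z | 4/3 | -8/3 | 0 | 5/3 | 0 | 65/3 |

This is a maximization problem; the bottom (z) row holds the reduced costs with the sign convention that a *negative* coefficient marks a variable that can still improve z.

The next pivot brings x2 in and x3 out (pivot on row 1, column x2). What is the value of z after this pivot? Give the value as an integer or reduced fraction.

39

Minimum ratio for x2: (13/3)/(2/3) = 13/2.
z changes by −(z-row coeff of x2)·ratio = −(-8/3)·(13/2) = 52/3.
New z = 65/3 + (52/3) = 39.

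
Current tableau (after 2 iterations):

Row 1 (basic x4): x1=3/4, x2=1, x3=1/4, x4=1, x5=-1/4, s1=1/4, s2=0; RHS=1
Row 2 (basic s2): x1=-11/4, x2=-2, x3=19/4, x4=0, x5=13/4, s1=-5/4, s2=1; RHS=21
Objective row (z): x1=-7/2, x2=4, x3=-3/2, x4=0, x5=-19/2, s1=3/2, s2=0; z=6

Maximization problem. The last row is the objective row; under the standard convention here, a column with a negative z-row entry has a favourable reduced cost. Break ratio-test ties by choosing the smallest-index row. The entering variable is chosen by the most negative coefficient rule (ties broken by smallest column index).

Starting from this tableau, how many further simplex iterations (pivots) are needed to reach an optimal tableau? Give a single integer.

pivot: x5 in, s2 out → z = 876/13
pivot: x1 in, x4 out → z = 864/7
No improving column remains; optimal.

2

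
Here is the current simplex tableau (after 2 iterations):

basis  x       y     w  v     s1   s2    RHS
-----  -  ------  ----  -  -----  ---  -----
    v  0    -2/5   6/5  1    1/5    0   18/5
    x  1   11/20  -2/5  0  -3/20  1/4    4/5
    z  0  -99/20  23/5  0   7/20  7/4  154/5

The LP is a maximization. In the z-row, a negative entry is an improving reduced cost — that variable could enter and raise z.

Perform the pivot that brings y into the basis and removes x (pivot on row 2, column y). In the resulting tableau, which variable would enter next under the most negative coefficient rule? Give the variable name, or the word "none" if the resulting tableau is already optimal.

s1

Pivot element 11/20. New z-row = old z-row − (-99/20)·(row 2/(11/20)).
Updated z-row coefficients: x: 9, y: 0, w: 1, v: 0, s1: -1, s2: 4.
The most negative is -1 in column s1, so s1 would enter next.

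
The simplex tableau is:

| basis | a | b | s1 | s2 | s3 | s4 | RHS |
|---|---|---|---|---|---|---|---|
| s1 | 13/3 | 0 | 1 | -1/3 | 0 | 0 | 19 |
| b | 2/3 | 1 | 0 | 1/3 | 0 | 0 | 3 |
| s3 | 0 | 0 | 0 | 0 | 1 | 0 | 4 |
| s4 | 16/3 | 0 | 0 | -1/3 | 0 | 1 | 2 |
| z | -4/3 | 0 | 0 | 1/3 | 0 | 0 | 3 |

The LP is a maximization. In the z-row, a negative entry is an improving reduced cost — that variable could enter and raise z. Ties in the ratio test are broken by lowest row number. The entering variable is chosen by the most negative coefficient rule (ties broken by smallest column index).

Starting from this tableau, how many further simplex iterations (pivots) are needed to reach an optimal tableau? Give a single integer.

1

pivot: a in, s4 out → z = 7/2
No improving column remains; optimal.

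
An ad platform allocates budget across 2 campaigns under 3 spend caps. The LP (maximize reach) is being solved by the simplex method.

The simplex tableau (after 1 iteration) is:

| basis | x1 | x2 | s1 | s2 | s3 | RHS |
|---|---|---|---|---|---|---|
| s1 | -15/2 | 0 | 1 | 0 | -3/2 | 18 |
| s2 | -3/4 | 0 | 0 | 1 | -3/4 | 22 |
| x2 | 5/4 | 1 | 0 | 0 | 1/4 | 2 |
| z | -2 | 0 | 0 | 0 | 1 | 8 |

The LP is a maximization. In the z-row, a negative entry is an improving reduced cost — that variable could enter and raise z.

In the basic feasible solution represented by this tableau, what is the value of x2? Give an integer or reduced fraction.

x2 is basic (row 3); its value is the RHS of that row: 2.

2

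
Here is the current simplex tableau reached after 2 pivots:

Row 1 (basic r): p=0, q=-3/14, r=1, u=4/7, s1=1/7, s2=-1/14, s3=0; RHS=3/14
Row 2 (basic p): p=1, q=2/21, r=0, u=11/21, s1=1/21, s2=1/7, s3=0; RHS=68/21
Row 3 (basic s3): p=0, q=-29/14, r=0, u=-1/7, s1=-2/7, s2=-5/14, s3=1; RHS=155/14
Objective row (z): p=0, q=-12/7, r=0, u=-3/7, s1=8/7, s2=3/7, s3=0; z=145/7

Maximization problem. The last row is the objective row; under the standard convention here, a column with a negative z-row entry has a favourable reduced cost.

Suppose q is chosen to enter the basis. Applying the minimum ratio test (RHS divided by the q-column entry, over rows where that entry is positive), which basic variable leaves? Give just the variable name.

Ratios: row 1 (r): entry -3/14 ≤ 0, skip; row 2 (p): (68/21)/(2/21) = 34; row 3 (s3): entry -29/14 ≤ 0, skip.
Minimum ratio 34 is in the p row, so p leaves.

p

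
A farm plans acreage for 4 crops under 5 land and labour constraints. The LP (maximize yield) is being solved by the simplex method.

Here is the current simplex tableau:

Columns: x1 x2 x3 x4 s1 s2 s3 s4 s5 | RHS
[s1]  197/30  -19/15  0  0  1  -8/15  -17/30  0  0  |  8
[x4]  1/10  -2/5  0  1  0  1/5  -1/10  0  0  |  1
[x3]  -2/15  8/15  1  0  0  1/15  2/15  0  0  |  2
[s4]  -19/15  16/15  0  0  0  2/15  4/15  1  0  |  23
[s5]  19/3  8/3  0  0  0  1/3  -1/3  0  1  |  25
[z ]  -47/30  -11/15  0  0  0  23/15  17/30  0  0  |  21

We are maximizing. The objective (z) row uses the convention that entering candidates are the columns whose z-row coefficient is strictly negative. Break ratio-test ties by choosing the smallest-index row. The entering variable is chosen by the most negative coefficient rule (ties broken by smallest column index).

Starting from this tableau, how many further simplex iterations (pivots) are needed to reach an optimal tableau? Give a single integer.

2

pivot: x1 in, s1 out → z = 4513/197
pivot: x2 in, x3 out → z = 683/25
No improving column remains; optimal.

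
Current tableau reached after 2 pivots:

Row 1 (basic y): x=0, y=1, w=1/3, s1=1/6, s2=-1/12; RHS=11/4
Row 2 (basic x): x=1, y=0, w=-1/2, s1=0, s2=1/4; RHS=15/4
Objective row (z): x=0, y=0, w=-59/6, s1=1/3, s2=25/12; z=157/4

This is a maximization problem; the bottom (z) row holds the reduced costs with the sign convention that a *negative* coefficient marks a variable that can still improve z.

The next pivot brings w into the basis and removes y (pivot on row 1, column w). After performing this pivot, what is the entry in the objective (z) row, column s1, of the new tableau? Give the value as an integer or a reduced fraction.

Pivot element is row 1, column w: 1/3.
Normalize row 1: new (row 1, s1) = (1/6)/(1/3) = 1/2.
z-row ← z-row − (-59/6)·(new row 1): 1/3 − (-59/6)·(1/2) = 21/4.

21/4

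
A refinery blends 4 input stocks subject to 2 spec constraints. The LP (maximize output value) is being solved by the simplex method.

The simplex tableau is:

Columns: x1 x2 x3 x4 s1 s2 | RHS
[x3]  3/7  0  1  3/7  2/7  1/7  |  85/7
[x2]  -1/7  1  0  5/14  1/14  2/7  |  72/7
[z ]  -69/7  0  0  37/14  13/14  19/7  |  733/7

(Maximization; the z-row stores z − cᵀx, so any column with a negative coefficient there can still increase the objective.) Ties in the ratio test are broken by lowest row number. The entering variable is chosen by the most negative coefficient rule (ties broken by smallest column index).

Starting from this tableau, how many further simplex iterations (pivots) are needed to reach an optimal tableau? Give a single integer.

1

pivot: x1 in, x3 out → z = 384
No improving column remains; optimal.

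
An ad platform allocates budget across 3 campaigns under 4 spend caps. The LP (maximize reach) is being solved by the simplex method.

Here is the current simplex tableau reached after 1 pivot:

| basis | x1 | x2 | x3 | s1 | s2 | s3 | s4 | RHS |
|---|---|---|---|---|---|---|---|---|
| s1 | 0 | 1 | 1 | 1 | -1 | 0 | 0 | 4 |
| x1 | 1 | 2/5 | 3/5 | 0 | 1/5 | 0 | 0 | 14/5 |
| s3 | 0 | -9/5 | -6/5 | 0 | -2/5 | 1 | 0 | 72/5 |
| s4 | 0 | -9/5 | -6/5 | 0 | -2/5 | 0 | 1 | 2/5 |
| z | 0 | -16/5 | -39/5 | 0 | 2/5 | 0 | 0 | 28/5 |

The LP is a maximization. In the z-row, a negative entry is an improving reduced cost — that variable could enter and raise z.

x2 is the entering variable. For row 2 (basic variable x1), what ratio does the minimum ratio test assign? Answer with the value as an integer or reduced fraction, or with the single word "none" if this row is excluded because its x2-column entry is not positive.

Ratio = RHS / (x2 entry) = (14/5) / (2/5) = 7.

7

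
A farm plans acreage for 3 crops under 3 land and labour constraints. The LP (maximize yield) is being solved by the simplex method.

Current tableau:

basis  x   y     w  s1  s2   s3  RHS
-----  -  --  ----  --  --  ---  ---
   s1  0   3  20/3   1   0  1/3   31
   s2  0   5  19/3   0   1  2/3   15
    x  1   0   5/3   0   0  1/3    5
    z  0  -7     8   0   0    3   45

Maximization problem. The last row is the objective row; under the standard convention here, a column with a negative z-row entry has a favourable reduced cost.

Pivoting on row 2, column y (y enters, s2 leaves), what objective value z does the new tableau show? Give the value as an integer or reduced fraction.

66

Minimum ratio for y: 15/5 = 3.
z changes by −(z-row coeff of y)·ratio = −(-7)·3 = 21.
New z = 45 + 21 = 66.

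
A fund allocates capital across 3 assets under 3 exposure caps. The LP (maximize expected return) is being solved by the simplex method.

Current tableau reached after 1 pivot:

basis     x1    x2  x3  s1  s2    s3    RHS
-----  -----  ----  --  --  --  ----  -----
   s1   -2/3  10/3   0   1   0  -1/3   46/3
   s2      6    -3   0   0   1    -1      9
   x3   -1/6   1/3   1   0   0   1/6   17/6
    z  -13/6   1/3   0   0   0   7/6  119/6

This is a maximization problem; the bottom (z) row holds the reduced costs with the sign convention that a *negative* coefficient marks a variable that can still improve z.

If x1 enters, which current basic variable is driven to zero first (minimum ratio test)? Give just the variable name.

Ratios: row 1 (s1): entry -2/3 ≤ 0, skip; row 2 (s2): 9/6 = 3/2; row 3 (x3): entry -1/6 ≤ 0, skip.
Minimum ratio 3/2 is in the s2 row, so s2 leaves.

s2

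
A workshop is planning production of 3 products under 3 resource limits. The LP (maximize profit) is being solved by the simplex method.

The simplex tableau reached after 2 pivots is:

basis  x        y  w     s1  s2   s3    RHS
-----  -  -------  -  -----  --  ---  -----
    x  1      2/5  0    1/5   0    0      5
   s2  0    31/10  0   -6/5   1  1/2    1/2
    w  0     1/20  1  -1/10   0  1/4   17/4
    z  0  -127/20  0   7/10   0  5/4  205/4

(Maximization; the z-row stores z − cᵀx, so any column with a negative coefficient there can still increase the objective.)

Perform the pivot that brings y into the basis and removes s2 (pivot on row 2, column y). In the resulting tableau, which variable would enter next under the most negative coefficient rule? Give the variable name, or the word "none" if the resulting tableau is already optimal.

s1

Pivot element 31/10. New z-row = old z-row − (-127/20)·(row 2/(31/10)).
Updated z-row coefficients: x: 0, y: 0, w: 0, s1: -109/62, s2: 127/62, s3: 141/62.
The most negative is -109/62 in column s1, so s1 would enter next.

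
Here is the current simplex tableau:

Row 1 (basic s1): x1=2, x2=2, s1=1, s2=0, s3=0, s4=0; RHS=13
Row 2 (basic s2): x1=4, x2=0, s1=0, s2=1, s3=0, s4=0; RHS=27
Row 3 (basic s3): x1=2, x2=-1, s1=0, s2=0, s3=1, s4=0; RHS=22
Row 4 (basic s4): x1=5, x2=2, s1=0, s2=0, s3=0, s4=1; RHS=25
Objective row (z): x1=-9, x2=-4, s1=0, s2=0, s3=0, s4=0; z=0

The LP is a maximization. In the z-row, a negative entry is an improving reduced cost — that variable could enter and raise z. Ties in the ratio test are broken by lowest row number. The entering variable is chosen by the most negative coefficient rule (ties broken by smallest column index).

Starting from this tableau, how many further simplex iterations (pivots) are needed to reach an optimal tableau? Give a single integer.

2

pivot: x1 in, s4 out → z = 45
pivot: x2 in, s1 out → z = 46
No improving column remains; optimal.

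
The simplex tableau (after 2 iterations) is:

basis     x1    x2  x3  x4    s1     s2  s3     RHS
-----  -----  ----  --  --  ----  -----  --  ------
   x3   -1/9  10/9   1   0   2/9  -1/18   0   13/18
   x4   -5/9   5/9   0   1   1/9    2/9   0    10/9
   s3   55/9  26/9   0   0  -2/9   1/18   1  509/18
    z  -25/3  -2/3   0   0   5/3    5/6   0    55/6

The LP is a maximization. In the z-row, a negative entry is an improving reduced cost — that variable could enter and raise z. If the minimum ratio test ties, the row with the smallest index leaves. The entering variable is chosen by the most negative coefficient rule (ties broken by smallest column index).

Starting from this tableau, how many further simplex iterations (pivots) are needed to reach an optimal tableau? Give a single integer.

pivot: x1 in, s3 out → z = 525/11
No improving column remains; optimal.

1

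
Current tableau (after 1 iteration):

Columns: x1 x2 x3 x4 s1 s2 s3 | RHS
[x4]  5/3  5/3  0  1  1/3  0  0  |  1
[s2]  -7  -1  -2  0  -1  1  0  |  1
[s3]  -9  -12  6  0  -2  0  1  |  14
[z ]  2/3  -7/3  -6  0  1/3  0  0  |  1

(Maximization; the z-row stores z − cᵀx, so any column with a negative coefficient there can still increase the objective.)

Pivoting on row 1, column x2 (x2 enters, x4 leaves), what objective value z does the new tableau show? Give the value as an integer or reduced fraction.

12/5

Minimum ratio for x2: 1/(5/3) = 3/5.
z changes by −(z-row coeff of x2)·ratio = −(-7/3)·(3/5) = 7/5.
New z = 1 + (7/5) = 12/5.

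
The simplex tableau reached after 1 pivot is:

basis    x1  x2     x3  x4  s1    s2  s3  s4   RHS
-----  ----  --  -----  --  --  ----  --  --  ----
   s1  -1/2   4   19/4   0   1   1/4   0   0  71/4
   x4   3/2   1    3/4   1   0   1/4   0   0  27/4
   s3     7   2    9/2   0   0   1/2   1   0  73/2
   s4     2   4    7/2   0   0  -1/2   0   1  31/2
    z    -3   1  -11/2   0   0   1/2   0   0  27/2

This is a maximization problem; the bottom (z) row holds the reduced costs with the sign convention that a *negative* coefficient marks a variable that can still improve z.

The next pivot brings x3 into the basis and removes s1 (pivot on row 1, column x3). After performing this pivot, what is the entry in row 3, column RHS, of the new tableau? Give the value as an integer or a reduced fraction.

Pivot element is row 1, column x3: 19/4.
Normalize row 1: new (row 1, RHS) = (71/4)/(19/4) = 71/19.
row 3 ← row 3 − (9/2)·(new row 1): 73/2 − (9/2)·(71/19) = 374/19.

374/19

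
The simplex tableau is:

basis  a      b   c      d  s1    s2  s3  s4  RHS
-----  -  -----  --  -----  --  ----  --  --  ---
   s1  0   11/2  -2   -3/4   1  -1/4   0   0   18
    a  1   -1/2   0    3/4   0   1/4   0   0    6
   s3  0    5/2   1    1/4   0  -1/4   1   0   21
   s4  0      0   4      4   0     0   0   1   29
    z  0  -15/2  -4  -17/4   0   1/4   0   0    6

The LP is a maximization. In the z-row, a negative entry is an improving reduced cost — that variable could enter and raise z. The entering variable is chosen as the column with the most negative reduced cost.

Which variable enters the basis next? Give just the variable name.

Objective-row coefficients: a: 0, b: -15/2, c: -4, d: -17/4, s1: 0, s2: 1/4, s3: 0, s4: 0.
The most negative is -15/2 in column b, so b enters.

b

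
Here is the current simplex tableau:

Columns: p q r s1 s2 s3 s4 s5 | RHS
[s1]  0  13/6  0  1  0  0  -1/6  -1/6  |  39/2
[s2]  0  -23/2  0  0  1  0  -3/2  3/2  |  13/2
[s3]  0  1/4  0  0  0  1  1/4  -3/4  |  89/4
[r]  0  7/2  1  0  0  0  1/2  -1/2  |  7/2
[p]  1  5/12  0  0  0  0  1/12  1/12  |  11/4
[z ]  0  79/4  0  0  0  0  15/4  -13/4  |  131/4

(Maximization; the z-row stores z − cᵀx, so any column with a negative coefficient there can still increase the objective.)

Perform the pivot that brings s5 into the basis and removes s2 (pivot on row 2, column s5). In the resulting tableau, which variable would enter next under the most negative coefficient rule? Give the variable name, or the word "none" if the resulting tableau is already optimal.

Pivot element 3/2. New z-row = old z-row − (-13/4)·(row 2/(3/2)).
Updated z-row coefficients: p: 0, q: -31/6, r: 0, s1: 0, s2: 13/6, s3: 0, s4: 1/2, s5: 0.
The most negative is -31/6 in column q, so q would enter next.

q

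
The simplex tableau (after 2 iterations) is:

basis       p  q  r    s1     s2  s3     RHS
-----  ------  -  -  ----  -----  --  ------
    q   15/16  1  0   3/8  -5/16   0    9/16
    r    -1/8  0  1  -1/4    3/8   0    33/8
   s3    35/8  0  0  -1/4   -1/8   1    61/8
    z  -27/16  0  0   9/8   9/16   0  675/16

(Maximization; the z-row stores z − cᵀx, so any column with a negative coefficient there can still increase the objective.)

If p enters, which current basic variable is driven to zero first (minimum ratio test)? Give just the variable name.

Ratios: row 1 (q): (9/16)/(15/16) = 3/5; row 2 (r): entry -1/8 ≤ 0, skip; row 3 (s3): (61/8)/(35/8) = 61/35.
Minimum ratio 3/5 is in the q row, so q leaves.

q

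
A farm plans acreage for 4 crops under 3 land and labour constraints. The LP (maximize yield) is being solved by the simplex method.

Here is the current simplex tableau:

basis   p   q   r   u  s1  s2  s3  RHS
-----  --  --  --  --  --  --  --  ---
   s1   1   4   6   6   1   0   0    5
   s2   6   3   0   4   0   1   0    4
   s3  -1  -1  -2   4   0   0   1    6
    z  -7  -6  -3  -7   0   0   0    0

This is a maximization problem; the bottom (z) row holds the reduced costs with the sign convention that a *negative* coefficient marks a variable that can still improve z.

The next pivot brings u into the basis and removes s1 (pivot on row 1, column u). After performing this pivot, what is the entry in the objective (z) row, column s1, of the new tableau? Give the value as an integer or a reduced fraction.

Pivot element is row 1, column u: 6.
Normalize row 1: new (row 1, s1) = 1/6 = 1/6.
z-row ← z-row − (-7)·(new row 1): 0 − (-7)·(1/6) = 7/6.

7/6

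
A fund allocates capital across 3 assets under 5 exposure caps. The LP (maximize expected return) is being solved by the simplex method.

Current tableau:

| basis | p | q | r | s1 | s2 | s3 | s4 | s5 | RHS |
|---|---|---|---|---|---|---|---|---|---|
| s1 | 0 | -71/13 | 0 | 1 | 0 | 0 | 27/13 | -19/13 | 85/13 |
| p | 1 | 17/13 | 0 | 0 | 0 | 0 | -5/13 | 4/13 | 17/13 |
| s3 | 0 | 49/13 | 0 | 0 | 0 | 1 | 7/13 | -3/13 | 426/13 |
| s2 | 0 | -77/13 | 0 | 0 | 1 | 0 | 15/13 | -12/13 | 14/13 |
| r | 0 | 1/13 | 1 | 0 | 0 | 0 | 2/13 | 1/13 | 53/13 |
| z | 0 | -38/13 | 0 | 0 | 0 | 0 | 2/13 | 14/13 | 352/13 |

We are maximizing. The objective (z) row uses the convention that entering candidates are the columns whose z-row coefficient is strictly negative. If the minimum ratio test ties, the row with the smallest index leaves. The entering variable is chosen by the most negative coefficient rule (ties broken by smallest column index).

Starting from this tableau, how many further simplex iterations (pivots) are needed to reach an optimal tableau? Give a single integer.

2

pivot: q in, p out → z = 30
pivot: s4 in, s3 out → z = 297/7
No improving column remains; optimal.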